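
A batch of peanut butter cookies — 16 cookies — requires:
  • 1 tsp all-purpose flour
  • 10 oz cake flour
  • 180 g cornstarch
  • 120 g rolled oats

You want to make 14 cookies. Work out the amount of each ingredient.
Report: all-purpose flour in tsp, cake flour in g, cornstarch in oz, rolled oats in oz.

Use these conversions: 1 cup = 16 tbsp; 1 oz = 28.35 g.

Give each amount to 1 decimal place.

all-purpose flour: 0.9 tsp; cake flour: 248.1 g; cornstarch: 5.6 oz; rolled oats: 3.7 oz

Scaling factor: 14/16 = 7/8 = 0.875.
all-purpose flour: 1 tsp × 7/8 ≈ 0.9 tsp
cake flour: 10 oz × 7/8 × 28.35 g/oz ≈ 248.1 g
cornstarch: 180 g × 7/8 ÷ 28.35 g/oz ≈ 5.6 oz
rolled oats: 120 g × 7/8 ÷ 28.35 g/oz ≈ 3.7 oz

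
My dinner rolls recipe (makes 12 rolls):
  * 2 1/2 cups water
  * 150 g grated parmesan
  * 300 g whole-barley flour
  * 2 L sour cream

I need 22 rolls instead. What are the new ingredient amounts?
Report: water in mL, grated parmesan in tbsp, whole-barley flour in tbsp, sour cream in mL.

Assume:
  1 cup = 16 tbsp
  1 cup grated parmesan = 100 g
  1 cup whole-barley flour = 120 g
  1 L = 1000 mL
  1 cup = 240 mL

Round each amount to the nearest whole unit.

water: 1100 mL; grated parmesan: 44 tbsp; whole-barley flour: 73 tbsp; sour cream: 3667 mL

Scaling factor: 22/12 = 11/6.
water: 2.5 cup × 11/6 × 240 mL/cup = 1100 mL
grated parmesan: 150 g × 11/6 ÷ 100 g/cup × 16 tbsp/cup = 44 tbsp
whole-barley flour: 300 g × 11/6 ÷ 120 g/cup × 16 tbsp/cup ≈ 73 tbsp
sour cream: 2 L × 11/6 × 1000 mL/L ≈ 3667 mL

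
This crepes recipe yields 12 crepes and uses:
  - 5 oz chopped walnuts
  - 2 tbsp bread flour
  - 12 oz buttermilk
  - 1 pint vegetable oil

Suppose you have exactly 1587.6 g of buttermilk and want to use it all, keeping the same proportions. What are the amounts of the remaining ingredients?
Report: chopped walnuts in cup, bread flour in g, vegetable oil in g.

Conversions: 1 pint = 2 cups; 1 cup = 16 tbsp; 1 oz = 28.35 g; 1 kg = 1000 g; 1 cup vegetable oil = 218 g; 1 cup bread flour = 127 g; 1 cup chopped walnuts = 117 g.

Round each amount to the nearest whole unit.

The original recipe has 340.2 g of buttermilk, so the scaling factor is 1587.6 ÷ 340.2 = 14/3.
chopped walnuts: 5 oz × 14/3 × 28.35 g/oz ÷ 117 g/cup ≈ 6 cup
bread flour: 2 tbsp × 14/3 ÷ 16 tbsp/cup × 127 g/cup ≈ 74 g
vegetable oil: 1 pint × 14/3 × 2 cup/pint × 218 g/cup ≈ 2035 g

chopped walnuts: 6 cup; bread flour: 74 g; vegetable oil: 2035 g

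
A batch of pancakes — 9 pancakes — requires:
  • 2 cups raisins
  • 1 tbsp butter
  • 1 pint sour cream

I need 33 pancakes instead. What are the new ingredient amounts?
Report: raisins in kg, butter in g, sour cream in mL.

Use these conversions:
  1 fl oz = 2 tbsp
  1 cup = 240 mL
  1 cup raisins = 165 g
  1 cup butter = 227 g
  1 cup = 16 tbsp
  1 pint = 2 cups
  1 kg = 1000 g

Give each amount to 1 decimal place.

Scaling factor: 33/9 = 11/3.
raisins: 2 cup × 11/3 × 165 g/cup ÷ 1000 g/kg ≈ 1.2 kg
butter: 1 tbsp × 11/3 ÷ 16 tbsp/cup × 227 g/cup ≈ 52.0 g
sour cream: 1 pint × 11/3 × 2 cup/pint × 240 mL/cup = 1760.0 mL

raisins: 1.2 kg; butter: 52.0 g; sour cream: 1760.0 mL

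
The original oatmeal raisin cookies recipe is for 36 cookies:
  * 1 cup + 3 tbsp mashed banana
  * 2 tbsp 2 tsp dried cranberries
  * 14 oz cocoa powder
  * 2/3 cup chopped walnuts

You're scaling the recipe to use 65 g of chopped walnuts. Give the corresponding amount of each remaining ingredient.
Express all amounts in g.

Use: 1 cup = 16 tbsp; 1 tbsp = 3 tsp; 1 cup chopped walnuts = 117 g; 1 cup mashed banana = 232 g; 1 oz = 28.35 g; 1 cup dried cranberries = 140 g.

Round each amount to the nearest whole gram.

mashed banana: 230 g; dried cranberries: 19 g; cocoa powder: 331 g

The original recipe has 78 g of chopped walnuts, so the scaling factor is 65 ÷ 78 = 5/6.
mashed banana: (1 cup + 3 tbsp = 1.1875 cup) × 5/6 × 232 g/cup ≈ 230 g
dried cranberries: (2 tbsp + 2 tsp = 8/3 tbsp) × 5/6 ÷ 16 tbsp/cup × 140 g/cup ≈ 19 g
cocoa powder: 14 oz × 5/6 × 28.35 g/oz ≈ 331 g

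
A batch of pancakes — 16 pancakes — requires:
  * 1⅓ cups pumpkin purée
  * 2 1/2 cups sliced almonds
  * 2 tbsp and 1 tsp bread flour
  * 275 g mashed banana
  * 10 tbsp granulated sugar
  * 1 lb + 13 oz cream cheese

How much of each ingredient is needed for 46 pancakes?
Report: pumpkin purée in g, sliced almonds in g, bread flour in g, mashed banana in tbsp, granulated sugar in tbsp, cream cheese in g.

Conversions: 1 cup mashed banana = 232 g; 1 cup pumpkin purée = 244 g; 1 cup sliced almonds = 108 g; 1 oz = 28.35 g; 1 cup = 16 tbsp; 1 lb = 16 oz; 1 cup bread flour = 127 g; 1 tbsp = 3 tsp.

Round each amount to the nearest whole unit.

Scaling factor: 46/16 = 23/8 = 2.875.
pumpkin purée: 4/3 cup × 23/8 × 244 g/cup ≈ 935 g
sliced almonds: 2.5 cup × 23/8 × 108 g/cup ≈ 776 g
bread flour: (2 tbsp + 1 tsp = 7/3 tbsp) × 23/8 ÷ 16 tbsp/cup × 127 g/cup ≈ 53 g
mashed banana: 275 g × 23/8 ÷ 232 g/cup × 16 tbsp/cup ≈ 55 tbsp
granulated sugar: 10 tbsp × 23/8 ≈ 29 tbsp
cream cheese: (1 lb + 13 oz = 1.8125 lb) × 23/8 × 16 oz/lb × 28.35 g/oz ≈ 2364 g

pumpkin purée: 935 g; sliced almonds: 776 g; bread flour: 53 g; mashed banana: 55 tbsp; granulated sugar: 29 tbsp; cream cheese: 2364 g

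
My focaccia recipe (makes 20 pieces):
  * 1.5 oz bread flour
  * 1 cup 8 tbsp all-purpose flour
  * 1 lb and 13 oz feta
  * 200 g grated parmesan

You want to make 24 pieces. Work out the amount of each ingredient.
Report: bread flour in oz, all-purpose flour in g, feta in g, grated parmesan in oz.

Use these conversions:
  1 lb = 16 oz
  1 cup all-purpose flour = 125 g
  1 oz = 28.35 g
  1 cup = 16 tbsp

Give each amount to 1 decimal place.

Scaling factor: 24/20 = 6/5 = 1.2.
bread flour: 1.5 oz × 6/5 = 1.8 oz
all-purpose flour: (1 cup + 8 tbsp = 1.5 cup) × 6/5 × 125 g/cup = 225.0 g
feta: (1 lb + 13 oz = 1.8125 lb) × 6/5 × 16 oz/lb × 28.35 g/oz ≈ 986.6 g
grated parmesan: 200 g × 6/5 ÷ 28.35 g/oz ≈ 8.5 oz

bread flour: 1.8 oz; all-purpose flour: 225.0 g; feta: 986.6 g; grated parmesan: 8.5 oz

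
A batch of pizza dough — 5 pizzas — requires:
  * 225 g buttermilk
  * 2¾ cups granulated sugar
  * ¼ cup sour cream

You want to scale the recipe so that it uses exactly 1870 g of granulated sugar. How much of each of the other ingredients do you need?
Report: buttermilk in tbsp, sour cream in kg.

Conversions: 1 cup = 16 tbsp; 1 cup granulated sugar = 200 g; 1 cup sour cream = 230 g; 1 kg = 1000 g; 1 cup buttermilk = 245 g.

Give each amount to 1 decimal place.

The original recipe has 550 g of granulated sugar, so the scaling factor is 1870 ÷ 550 = 17/5 = 3.4.
buttermilk: 225 g × 17/5 ÷ 245 g/cup × 16 tbsp/cup ≈ 50.0 tbsp
sour cream: 0.25 cup × 17/5 × 230 g/cup ÷ 1000 g/kg ≈ 0.2 kg

buttermilk: 50.0 tbsp; sour cream: 0.2 kg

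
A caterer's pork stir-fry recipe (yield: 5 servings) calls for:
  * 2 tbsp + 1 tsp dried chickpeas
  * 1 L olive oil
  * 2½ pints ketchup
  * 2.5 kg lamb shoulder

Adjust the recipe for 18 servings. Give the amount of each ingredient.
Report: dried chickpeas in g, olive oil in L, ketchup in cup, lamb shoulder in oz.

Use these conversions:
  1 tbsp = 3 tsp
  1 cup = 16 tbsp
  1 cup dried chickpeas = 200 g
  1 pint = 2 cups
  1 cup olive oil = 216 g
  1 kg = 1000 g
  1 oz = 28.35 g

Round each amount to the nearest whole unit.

Scaling factor: 18/5 = 3.6.
dried chickpeas: (2 tbsp + 1 tsp = 7/3 tbsp) × 18/5 ÷ 16 tbsp/cup × 200 g/cup = 105 g
olive oil: 1 L × 18/5 ≈ 4 L
ketchup: 2.5 pint × 18/5 × 2 cup/pint = 18 cup
lamb shoulder: 2.5 kg × 18/5 × 1000 g/kg ÷ 28.35 g/oz ≈ 317 oz

dried chickpeas: 105 g; olive oil: 4 L; ketchup: 18 cup; lamb shoulder: 317 oz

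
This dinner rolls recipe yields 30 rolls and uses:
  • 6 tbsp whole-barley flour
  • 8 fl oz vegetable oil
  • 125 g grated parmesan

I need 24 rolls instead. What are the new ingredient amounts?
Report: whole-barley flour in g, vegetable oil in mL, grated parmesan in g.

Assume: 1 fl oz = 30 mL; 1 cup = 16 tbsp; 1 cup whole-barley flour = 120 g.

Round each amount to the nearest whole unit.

whole-barley flour: 36 g; vegetable oil: 192 mL; grated parmesan: 100 g

Scaling factor: 24/30 = 4/5 = 0.8.
whole-barley flour: 6 tbsp × 4/5 ÷ 16 tbsp/cup × 120 g/cup = 36 g
vegetable oil: 8 fl oz × 4/5 × 30 mL/fl oz = 192 mL
grated parmesan: 125 g × 4/5 = 100 g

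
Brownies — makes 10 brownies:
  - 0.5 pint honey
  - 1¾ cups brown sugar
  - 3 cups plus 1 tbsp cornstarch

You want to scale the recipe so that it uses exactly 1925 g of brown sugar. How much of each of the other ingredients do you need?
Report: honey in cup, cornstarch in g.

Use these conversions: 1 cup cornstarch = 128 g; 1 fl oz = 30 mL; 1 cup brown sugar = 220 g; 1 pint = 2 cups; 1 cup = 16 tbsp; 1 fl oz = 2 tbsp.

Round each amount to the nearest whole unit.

honey: 5 cup; cornstarch: 1960 g

The original recipe has 385 g of brown sugar, so the scaling factor is 1925 ÷ 385 = 5.
honey: 0.5 pint × 5 × 2 cup/pint = 5 cup
cornstarch: (3 cup + 1 tbsp = 3.0625 cup) × 5 × 128 g/cup = 1960 g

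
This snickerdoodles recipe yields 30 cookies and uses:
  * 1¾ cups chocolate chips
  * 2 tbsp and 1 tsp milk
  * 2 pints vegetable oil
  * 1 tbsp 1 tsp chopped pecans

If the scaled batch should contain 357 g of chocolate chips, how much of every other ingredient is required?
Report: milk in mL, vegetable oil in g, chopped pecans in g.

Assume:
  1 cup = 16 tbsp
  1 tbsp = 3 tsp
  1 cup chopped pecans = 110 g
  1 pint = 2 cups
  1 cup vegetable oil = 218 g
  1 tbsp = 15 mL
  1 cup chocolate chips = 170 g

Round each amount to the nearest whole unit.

The original recipe has 297.5 g of chocolate chips, so the scaling factor is 357 ÷ 297.5 = 6/5 = 1.2.
milk: (2 tbsp + 1 tsp = 7/3 tbsp) × 6/5 × 15 mL/tbsp = 42 mL
vegetable oil: 2 pint × 6/5 × 2 cup/pint × 218 g/cup ≈ 1046 g
chopped pecans: (1 tbsp + 1 tsp = 4/3 tbsp) × 6/5 ÷ 16 tbsp/cup × 110 g/cup = 11 g

milk: 42 mL; vegetable oil: 1046 g; chopped pecans: 11 g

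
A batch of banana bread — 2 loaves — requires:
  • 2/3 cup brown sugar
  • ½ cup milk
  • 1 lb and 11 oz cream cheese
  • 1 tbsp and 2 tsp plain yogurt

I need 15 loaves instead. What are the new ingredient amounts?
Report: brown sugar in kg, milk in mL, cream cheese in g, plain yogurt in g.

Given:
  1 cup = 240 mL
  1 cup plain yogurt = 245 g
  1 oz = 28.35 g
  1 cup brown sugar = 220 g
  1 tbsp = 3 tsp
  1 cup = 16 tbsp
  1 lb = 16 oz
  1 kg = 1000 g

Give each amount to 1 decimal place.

Scaling factor: 15/2 = 7.5.
brown sugar: 2/3 cup × 15/2 × 220 g/cup ÷ 1000 g/kg = 1.1 kg
milk: 0.5 cup × 15/2 × 240 mL/cup = 900.0 mL
cream cheese: (1 lb + 11 oz = 1.6875 lb) × 15/2 × 16 oz/lb × 28.35 g/oz ≈ 5740.9 g
plain yogurt: (1 tbsp + 2 tsp = 5/3 tbsp) × 15/2 ÷ 16 tbsp/cup × 245 g/cup ≈ 191.4 g

brown sugar: 1.1 kg; milk: 900.0 mL; cream cheese: 5740.9 g; plain yogurt: 191.4 g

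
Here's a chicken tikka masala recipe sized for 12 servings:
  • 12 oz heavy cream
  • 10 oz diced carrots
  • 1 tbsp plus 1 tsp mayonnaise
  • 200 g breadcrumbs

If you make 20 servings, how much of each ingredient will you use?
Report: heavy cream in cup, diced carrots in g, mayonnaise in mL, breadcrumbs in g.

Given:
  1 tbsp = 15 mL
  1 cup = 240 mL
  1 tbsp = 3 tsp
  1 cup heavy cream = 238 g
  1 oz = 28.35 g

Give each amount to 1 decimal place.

Scaling factor: 20/12 = 5/3.
heavy cream: 12 oz × 5/3 × 28.35 g/oz ÷ 238 g/cup ≈ 2.4 cup
diced carrots: 10 oz × 5/3 × 28.35 g/oz = 472.5 g
mayonnaise: (1 tbsp + 1 tsp = 4/3 tbsp) × 5/3 × 15 mL/tbsp ≈ 33.3 mL
breadcrumbs: 200 g × 5/3 ≈ 333.3 g

heavy cream: 2.4 cup; diced carrots: 472.5 g; mayonnaise: 33.3 mL; breadcrumbs: 333.3 g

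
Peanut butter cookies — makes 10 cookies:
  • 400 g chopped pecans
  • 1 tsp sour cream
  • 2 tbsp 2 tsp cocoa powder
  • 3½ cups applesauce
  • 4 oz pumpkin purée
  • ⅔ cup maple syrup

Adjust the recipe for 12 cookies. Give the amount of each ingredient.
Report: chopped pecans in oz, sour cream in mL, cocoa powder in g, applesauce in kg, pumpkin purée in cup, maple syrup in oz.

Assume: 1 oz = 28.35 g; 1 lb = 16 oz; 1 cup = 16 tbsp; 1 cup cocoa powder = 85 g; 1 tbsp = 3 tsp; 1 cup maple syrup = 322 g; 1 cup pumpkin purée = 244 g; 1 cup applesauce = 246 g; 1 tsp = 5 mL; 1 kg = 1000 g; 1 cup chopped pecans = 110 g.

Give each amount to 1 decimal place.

chopped pecans: 16.9 oz; sour cream: 6.0 mL; cocoa powder: 17.0 g; applesauce: 1.0 kg; pumpkin purée: 0.6 cup; maple syrup: 9.1 oz

Scaling factor: 12/10 = 6/5 = 1.2.
chopped pecans: 400 g × 6/5 ÷ 28.35 g/oz ≈ 16.9 oz
sour cream: 1 tsp × 6/5 × 5 mL/tsp = 6.0 mL
cocoa powder: (2 tbsp + 2 tsp = 8/3 tbsp) × 6/5 ÷ 16 tbsp/cup × 85 g/cup = 17.0 g
applesauce: 3.5 cup × 6/5 × 246 g/cup ÷ 1000 g/kg ≈ 1.0 kg
pumpkin purée: 4 oz × 6/5 × 28.35 g/oz ÷ 244 g/cup ≈ 0.6 cup
maple syrup: 2/3 cup × 6/5 × 322 g/cup ÷ 28.35 g/oz ≈ 9.1 oz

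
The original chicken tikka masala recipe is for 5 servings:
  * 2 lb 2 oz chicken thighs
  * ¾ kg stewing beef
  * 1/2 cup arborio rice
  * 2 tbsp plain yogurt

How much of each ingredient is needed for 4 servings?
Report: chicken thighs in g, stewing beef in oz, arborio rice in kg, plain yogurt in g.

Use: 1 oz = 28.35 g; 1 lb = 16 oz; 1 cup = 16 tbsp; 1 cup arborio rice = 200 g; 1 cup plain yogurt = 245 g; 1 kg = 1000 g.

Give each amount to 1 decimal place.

chicken thighs: 771.1 g; stewing beef: 21.2 oz; arborio rice: 0.1 kg; plain yogurt: 24.5 g

Scaling factor: 4/5 = 0.8.
chicken thighs: (2 lb + 2 oz = 2.125 lb) × 4/5 × 16 oz/lb × 28.35 g/oz ≈ 771.1 g
stewing beef: 0.75 kg × 4/5 × 1000 g/kg ÷ 28.35 g/oz ≈ 21.2 oz
arborio rice: 0.5 cup × 4/5 × 200 g/cup ÷ 1000 g/kg ≈ 0.1 kg
plain yogurt: 2 tbsp × 4/5 ÷ 16 tbsp/cup × 245 g/cup = 24.5 g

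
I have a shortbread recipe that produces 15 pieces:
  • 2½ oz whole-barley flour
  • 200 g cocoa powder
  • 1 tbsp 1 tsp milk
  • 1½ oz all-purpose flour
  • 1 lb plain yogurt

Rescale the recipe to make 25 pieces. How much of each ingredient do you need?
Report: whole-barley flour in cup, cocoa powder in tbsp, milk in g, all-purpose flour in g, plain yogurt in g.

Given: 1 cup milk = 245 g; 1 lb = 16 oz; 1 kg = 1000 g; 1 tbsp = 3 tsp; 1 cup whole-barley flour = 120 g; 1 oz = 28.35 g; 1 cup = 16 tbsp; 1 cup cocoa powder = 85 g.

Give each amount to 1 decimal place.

whole-barley flour: 1.0 cup; cocoa powder: 62.7 tbsp; milk: 34.0 g; all-purpose flour: 70.9 g; plain yogurt: 756.0 g

Scaling factor: 25/15 = 5/3.
whole-barley flour: 2.5 oz × 5/3 × 28.35 g/oz ÷ 120 g/cup ≈ 1.0 cup
cocoa powder: 200 g × 5/3 ÷ 85 g/cup × 16 tbsp/cup ≈ 62.7 tbsp
milk: (1 tbsp + 1 tsp = 4/3 tbsp) × 5/3 ÷ 16 tbsp/cup × 245 g/cup ≈ 34.0 g
all-purpose flour: 1.5 oz × 5/3 × 28.35 g/oz ≈ 70.9 g
plain yogurt: 1 lb × 5/3 × 16 oz/lb × 28.35 g/oz = 756.0 g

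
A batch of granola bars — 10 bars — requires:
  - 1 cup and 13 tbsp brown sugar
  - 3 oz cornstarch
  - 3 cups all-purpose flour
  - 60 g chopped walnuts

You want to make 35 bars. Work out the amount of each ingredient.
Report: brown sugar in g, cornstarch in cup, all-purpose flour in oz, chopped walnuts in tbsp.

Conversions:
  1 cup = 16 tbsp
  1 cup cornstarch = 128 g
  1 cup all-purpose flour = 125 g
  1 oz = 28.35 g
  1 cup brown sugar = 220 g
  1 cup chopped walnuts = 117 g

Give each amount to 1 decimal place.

brown sugar: 1395.6 g; cornstarch: 2.3 cup; all-purpose flour: 46.3 oz; chopped walnuts: 28.7 tbsp

Scaling factor: 35/10 = 7/2 = 3.5.
brown sugar: (1 cup + 13 tbsp = 1.8125 cup) × 7/2 × 220 g/cup ≈ 1395.6 g
cornstarch: 3 oz × 7/2 × 28.35 g/oz ÷ 128 g/cup ≈ 2.3 cup
all-purpose flour: 3 cup × 7/2 × 125 g/cup ÷ 28.35 g/oz ≈ 46.3 oz
chopped walnuts: 60 g × 7/2 ÷ 117 g/cup × 16 tbsp/cup ≈ 28.7 tbsp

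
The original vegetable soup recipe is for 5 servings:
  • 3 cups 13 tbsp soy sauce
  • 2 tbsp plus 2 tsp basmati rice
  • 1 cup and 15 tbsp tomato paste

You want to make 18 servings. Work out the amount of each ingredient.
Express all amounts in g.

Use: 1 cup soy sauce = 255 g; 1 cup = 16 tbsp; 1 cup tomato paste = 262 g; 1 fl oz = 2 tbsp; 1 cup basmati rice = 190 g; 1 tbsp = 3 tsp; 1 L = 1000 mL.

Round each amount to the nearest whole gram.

soy sauce: 3500 g; basmati rice: 114 g; tomato paste: 1827 g

Scaling factor: 18/5 = 3.6.
soy sauce: (3 cup + 13 tbsp = 3.8125 cup) × 18/5 × 255 g/cup ≈ 3500 g
basmati rice: (2 tbsp + 2 tsp = 8/3 tbsp) × 18/5 ÷ 16 tbsp/cup × 190 g/cup = 114 g
tomato paste: (1 cup + 15 tbsp = 1.9375 cup) × 18/5 × 262 g/cup ≈ 1827 g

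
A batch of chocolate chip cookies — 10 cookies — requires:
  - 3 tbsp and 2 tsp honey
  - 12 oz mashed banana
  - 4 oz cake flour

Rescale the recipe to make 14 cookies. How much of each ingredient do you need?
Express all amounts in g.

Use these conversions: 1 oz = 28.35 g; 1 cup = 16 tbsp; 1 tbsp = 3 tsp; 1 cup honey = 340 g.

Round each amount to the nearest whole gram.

honey: 109 g; mashed banana: 476 g; cake flour: 159 g

Scaling factor: 14/10 = 7/5 = 1.4.
honey: (3 tbsp + 2 tsp = 11/3 tbsp) × 7/5 ÷ 16 tbsp/cup × 340 g/cup ≈ 109 g
mashed banana: 12 oz × 7/5 × 28.35 g/oz ≈ 476 g
cake flour: 4 oz × 7/5 × 28.35 g/oz ≈ 159 g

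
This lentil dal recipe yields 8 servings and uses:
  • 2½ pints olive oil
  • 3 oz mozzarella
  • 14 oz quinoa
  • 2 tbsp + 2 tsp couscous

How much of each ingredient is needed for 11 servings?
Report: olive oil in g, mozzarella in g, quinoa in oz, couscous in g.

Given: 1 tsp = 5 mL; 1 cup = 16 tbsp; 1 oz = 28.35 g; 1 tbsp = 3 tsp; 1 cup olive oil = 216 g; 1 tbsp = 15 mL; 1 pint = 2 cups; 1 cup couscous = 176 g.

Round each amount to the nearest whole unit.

olive oil: 1485 g; mozzarella: 117 g; quinoa: 19 oz; couscous: 40 g

Scaling factor: 11/8 = 1.375.
olive oil: 2.5 pint × 11/8 × 2 cup/pint × 216 g/cup = 1485 g
mozzarella: 3 oz × 11/8 × 28.35 g/oz ≈ 117 g
quinoa: 14 oz × 11/8 ≈ 19 oz
couscous: (2 tbsp + 2 tsp = 8/3 tbsp) × 11/8 ÷ 16 tbsp/cup × 176 g/cup ≈ 40 g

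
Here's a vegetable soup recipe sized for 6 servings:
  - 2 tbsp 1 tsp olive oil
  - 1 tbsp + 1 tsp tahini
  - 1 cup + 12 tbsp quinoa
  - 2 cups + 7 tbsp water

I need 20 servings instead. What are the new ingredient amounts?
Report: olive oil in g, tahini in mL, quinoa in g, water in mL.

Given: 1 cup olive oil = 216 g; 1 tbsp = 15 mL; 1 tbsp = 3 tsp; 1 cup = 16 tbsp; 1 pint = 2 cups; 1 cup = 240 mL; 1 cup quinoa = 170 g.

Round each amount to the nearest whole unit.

Scaling factor: 20/6 = 10/3.
olive oil: (2 tbsp + 1 tsp = 7/3 tbsp) × 10/3 ÷ 16 tbsp/cup × 216 g/cup = 105 g
tahini: (1 tbsp + 1 tsp = 4/3 tbsp) × 10/3 × 15 mL/tbsp ≈ 67 mL
quinoa: (1 cup + 12 tbsp = 1.75 cup) × 10/3 × 170 g/cup ≈ 992 g
water: (2 cup + 7 tbsp = 2.4375 cup) × 10/3 × 240 mL/cup = 1950 mL

olive oil: 105 g; tahini: 67 mL; quinoa: 992 g; water: 1950 mL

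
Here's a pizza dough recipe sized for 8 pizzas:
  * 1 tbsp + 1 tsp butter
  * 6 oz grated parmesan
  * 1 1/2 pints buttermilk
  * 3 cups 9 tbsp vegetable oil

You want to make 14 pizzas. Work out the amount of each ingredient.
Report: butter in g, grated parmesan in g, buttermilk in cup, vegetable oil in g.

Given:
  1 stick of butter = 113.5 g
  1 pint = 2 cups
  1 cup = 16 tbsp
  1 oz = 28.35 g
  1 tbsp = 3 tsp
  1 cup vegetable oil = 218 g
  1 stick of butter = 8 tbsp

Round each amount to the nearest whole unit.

butter: 33 g; grated parmesan: 298 g; buttermilk: 5 cup; vegetable oil: 1359 g

Scaling factor: 14/8 = 7/4 = 1.75.
butter: (1 tbsp + 1 tsp = 4/3 tbsp) × 7/4 ÷ 8 tbsp/stick × 113.5 g/stick ≈ 33 g
grated parmesan: 6 oz × 7/4 × 28.35 g/oz ≈ 298 g
buttermilk: 1.5 pint × 7/4 × 2 cup/pint ≈ 5 cup
vegetable oil: (3 cup + 9 tbsp = 3.5625 cup) × 7/4 × 218 g/cup ≈ 1359 g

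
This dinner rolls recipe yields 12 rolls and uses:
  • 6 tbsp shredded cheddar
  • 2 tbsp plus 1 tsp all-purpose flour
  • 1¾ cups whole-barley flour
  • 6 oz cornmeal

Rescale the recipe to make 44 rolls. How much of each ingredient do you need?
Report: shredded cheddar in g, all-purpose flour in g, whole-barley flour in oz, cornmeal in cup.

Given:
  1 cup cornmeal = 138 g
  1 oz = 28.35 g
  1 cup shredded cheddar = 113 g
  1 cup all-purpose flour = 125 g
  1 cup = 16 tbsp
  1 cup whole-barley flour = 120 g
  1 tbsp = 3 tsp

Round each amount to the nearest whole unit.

shredded cheddar: 155 g; all-purpose flour: 67 g; whole-barley flour: 27 oz; cornmeal: 5 cup

Scaling factor: 44/12 = 11/3.
shredded cheddar: 6 tbsp × 11/3 ÷ 16 tbsp/cup × 113 g/cup ≈ 155 g
all-purpose flour: (2 tbsp + 1 tsp = 7/3 tbsp) × 11/3 ÷ 16 tbsp/cup × 125 g/cup ≈ 67 g
whole-barley flour: 1.75 cup × 11/3 × 120 g/cup ÷ 28.35 g/oz ≈ 27 oz
cornmeal: 6 oz × 11/3 × 28.35 g/oz ÷ 138 g/cup ≈ 5 cup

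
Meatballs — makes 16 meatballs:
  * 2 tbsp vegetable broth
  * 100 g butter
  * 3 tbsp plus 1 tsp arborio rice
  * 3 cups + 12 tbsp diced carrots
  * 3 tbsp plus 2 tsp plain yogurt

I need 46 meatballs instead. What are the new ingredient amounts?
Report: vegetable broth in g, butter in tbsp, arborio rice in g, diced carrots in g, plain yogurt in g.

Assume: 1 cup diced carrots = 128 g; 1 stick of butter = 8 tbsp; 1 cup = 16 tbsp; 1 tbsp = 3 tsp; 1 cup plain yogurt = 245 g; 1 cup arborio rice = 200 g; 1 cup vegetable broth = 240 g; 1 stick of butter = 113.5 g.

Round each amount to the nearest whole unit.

Scaling factor: 46/16 = 23/8 = 2.875.
vegetable broth: 2 tbsp × 23/8 ÷ 16 tbsp/cup × 240 g/cup ≈ 86 g
butter: 100 g × 23/8 ÷ 113.5 g/stick × 8 tbsp/stick ≈ 20 tbsp
arborio rice: (3 tbsp + 1 tsp = 10/3 tbsp) × 23/8 ÷ 16 tbsp/cup × 200 g/cup ≈ 120 g
diced carrots: (3 cup + 12 tbsp = 3.75 cup) × 23/8 × 128 g/cup = 1380 g
plain yogurt: (3 tbsp + 2 tsp = 11/3 tbsp) × 23/8 ÷ 16 tbsp/cup × 245 g/cup ≈ 161 g

vegetable broth: 86 g; butter: 20 tbsp; arborio rice: 120 g; diced carrots: 1380 g; plain yogurt: 161 g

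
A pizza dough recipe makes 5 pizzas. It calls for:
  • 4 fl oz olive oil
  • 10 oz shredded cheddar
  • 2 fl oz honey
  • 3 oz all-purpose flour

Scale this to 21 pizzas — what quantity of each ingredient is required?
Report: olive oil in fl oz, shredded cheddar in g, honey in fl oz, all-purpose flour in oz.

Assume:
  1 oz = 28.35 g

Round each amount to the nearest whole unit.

Scaling factor: 21/5 = 4.2.
olive oil: 4 fl oz × 21/5 ≈ 17 fl oz
shredded cheddar: 10 oz × 21/5 × 28.35 g/oz ≈ 1191 g
honey: 2 fl oz × 21/5 ≈ 8 fl oz
all-purpose flour: 3 oz × 21/5 ≈ 13 oz

olive oil: 17 fl oz; shredded cheddar: 1191 g; honey: 8 fl oz; all-purpose flour: 13 oz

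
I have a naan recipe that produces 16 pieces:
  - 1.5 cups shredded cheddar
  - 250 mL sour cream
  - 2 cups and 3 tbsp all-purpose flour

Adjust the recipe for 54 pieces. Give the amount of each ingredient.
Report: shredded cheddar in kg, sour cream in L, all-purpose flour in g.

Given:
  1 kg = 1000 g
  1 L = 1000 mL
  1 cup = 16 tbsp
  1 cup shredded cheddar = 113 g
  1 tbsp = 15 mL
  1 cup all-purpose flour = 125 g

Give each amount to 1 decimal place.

shredded cheddar: 0.6 kg; sour cream: 0.8 L; all-purpose flour: 922.9 g

Scaling factor: 54/16 = 27/8 = 3.375.
shredded cheddar: 1.5 cup × 27/8 × 113 g/cup ÷ 1000 g/kg ≈ 0.6 kg
sour cream: 250 mL × 27/8 ÷ 1000 mL/L ≈ 0.8 L
all-purpose flour: (2 cup + 3 tbsp = 2.1875 cup) × 27/8 × 125 g/cup ≈ 922.9 g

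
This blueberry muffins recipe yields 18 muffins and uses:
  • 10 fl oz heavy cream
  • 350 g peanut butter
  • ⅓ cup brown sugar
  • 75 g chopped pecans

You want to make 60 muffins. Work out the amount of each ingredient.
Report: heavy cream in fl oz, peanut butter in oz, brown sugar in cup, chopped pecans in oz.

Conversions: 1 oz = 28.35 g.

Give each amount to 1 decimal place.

Scaling factor: 60/18 = 10/3.
heavy cream: 10 fl oz × 10/3 ≈ 33.3 fl oz
peanut butter: 350 g × 10/3 ÷ 28.35 g/oz ≈ 41.2 oz
brown sugar: 1/3 cup × 10/3 ≈ 1.1 cup
chopped pecans: 75 g × 10/3 ÷ 28.35 g/oz ≈ 8.8 oz

heavy cream: 33.3 fl oz; peanut butter: 41.2 oz; brown sugar: 1.1 cup; chopped pecans: 8.8 oz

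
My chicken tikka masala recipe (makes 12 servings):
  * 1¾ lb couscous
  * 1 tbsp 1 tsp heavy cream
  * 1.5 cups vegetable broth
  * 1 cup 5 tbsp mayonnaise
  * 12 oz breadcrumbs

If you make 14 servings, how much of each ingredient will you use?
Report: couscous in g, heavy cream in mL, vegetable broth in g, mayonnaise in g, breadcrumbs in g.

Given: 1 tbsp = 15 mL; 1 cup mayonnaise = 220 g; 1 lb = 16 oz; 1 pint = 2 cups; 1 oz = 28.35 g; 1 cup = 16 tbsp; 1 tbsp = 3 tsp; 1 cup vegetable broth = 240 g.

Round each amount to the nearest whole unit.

Scaling factor: 14/12 = 7/6.
couscous: 1.75 lb × 7/6 × 16 oz/lb × 28.35 g/oz ≈ 926 g
heavy cream: (1 tbsp + 1 tsp = 4/3 tbsp) × 7/6 × 15 mL/tbsp ≈ 23 mL
vegetable broth: 1.5 cup × 7/6 × 240 g/cup = 420 g
mayonnaise: (1 cup + 5 tbsp = 1.3125 cup) × 7/6 × 220 g/cup ≈ 337 g
breadcrumbs: 12 oz × 7/6 × 28.35 g/oz ≈ 397 g

couscous: 926 g; heavy cream: 23 mL; vegetable broth: 420 g; mayonnaise: 337 g; breadcrumbs: 397 g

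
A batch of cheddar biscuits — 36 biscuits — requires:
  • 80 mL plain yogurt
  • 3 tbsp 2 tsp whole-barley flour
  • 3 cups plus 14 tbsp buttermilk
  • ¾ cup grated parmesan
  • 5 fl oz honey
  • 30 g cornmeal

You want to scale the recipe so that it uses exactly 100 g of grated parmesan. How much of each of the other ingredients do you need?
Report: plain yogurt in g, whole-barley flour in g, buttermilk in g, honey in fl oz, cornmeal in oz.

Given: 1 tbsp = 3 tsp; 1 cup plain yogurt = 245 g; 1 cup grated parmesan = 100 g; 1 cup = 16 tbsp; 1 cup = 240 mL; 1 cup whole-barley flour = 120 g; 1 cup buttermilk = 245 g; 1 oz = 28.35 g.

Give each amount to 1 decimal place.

plain yogurt: 108.9 g; whole-barley flour: 36.7 g; buttermilk: 1265.8 g; honey: 6.7 fl oz; cornmeal: 1.4 oz

The original recipe has 75 g of grated parmesan, so the scaling factor is 100 ÷ 75 = 4/3.
plain yogurt: 80 mL × 4/3 ÷ 240 mL/cup × 245 g/cup ≈ 108.9 g
whole-barley flour: (3 tbsp + 2 tsp = 11/3 tbsp) × 4/3 ÷ 16 tbsp/cup × 120 g/cup ≈ 36.7 g
buttermilk: (3 cup + 14 tbsp = 3.875 cup) × 4/3 × 245 g/cup ≈ 1265.8 g
honey: 5 fl oz × 4/3 ≈ 6.7 fl oz
cornmeal: 30 g × 4/3 ÷ 28.35 g/oz ≈ 1.4 oz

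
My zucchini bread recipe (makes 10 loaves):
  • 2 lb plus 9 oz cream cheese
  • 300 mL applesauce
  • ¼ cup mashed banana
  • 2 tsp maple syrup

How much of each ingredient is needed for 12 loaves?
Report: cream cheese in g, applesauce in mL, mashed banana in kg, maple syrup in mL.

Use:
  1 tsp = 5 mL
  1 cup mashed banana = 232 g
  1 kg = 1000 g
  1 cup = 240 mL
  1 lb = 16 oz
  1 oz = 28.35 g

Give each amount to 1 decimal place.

Scaling factor: 12/10 = 6/5 = 1.2.
cream cheese: (2 lb + 9 oz = 2.5625 lb) × 6/5 × 16 oz/lb × 28.35 g/oz ≈ 1394.8 g
applesauce: 300 mL × 6/5 = 360.0 mL
mashed banana: 0.25 cup × 6/5 × 232 g/cup ÷ 1000 g/kg ≈ 0.1 kg
maple syrup: 2 tsp × 6/5 × 5 mL/tsp = 12.0 mL

cream cheese: 1394.8 g; applesauce: 360.0 mL; mashed banana: 0.1 kg; maple syrup: 12.0 mL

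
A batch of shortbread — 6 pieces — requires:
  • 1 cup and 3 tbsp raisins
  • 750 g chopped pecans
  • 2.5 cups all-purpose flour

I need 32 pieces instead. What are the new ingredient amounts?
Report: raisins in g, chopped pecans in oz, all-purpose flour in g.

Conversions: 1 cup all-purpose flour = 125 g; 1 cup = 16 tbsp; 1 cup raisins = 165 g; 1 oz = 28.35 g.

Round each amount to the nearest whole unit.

raisins: 1045 g; chopped pecans: 141 oz; all-purpose flour: 1667 g

Scaling factor: 32/6 = 16/3.
raisins: (1 cup + 3 tbsp = 1.1875 cup) × 16/3 × 165 g/cup = 1045 g
chopped pecans: 750 g × 16/3 ÷ 28.35 g/oz ≈ 141 oz
all-purpose flour: 2.5 cup × 16/3 × 125 g/cup ≈ 1667 g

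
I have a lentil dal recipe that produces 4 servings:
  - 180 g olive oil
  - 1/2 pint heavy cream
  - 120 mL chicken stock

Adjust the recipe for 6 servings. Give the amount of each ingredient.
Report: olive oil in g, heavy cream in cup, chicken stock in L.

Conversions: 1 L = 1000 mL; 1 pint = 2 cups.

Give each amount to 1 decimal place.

Scaling factor: 6/4 = 3/2 = 1.5.
olive oil: 180 g × 3/2 = 270.0 g
heavy cream: 0.5 pint × 3/2 × 2 cup/pint = 1.5 cup
chicken stock: 120 mL × 3/2 ÷ 1000 mL/L ≈ 0.2 L

olive oil: 270.0 g; heavy cream: 1.5 cup; chicken stock: 0.2 L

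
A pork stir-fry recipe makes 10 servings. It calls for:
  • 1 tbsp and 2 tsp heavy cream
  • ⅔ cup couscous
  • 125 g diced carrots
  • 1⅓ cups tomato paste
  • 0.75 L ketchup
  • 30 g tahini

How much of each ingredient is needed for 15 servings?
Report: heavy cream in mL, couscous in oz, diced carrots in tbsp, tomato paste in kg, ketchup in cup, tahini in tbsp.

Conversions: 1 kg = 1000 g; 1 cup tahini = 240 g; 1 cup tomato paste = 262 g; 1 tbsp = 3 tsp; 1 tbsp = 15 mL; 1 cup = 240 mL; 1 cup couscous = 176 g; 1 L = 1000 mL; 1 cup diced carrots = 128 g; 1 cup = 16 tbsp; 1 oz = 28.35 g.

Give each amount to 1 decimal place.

Scaling factor: 15/10 = 3/2 = 1.5.
heavy cream: (1 tbsp + 2 tsp = 5/3 tbsp) × 3/2 × 15 mL/tbsp = 37.5 mL
couscous: 2/3 cup × 3/2 × 176 g/cup ÷ 28.35 g/oz ≈ 6.2 oz
diced carrots: 125 g × 3/2 ÷ 128 g/cup × 16 tbsp/cup ≈ 23.4 tbsp
tomato paste: 4/3 cup × 3/2 × 262 g/cup ÷ 1000 g/kg ≈ 0.5 kg
ketchup: 0.75 L × 3/2 × 1000 mL/L ÷ 240 mL/cup ≈ 4.7 cup
tahini: 30 g × 3/2 ÷ 240 g/cup × 16 tbsp/cup = 3.0 tbsp

heavy cream: 37.5 mL; couscous: 6.2 oz; diced carrots: 23.4 tbsp; tomato paste: 0.5 kg; ketchup: 4.7 cup; tahini: 3.0 tbsp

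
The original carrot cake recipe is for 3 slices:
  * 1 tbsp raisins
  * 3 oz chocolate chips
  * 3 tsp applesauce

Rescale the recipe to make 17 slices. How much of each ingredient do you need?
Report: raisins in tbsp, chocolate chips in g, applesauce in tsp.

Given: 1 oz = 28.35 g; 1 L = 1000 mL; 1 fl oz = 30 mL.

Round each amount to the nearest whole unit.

raisins: 6 tbsp; chocolate chips: 482 g; applesauce: 17 tsp

Scaling factor: 17/3.
raisins: 1 tbsp × 17/3 ≈ 6 tbsp
chocolate chips: 3 oz × 17/3 × 28.35 g/oz ≈ 482 g
applesauce: 3 tsp × 17/3 = 17 tsp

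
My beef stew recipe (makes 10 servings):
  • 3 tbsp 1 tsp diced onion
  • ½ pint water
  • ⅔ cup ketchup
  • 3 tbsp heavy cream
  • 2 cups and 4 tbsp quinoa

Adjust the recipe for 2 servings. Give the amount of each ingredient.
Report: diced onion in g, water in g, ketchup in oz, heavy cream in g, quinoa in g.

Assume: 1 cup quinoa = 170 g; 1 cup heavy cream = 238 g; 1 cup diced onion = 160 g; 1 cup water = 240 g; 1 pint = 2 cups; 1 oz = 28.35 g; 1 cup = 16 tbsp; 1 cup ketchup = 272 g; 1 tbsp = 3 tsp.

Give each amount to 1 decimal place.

diced onion: 6.7 g; water: 48.0 g; ketchup: 1.3 oz; heavy cream: 8.9 g; quinoa: 76.5 g

Scaling factor: 2/10 = 1/5 = 0.2.
diced onion: (3 tbsp + 1 tsp = 10/3 tbsp) × 1/5 ÷ 16 tbsp/cup × 160 g/cup ≈ 6.7 g
water: 0.5 pint × 1/5 × 2 cup/pint × 240 g/cup = 48.0 g
ketchup: 2/3 cup × 1/5 × 272 g/cup ÷ 28.35 g/oz ≈ 1.3 oz
heavy cream: 3 tbsp × 1/5 ÷ 16 tbsp/cup × 238 g/cup ≈ 8.9 g
quinoa: (2 cup + 4 tbsp = 2.25 cup) × 1/5 × 170 g/cup = 76.5 g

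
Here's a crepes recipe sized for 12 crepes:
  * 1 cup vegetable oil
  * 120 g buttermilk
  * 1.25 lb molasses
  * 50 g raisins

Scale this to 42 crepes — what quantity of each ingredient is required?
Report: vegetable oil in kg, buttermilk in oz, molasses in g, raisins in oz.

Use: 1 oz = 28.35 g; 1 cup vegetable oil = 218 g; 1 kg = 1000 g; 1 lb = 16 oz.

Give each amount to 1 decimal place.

vegetable oil: 0.8 kg; buttermilk: 14.8 oz; molasses: 1984.5 g; raisins: 6.2 oz

Scaling factor: 42/12 = 7/2 = 3.5.
vegetable oil: 1 cup × 7/2 × 218 g/cup ÷ 1000 g/kg ≈ 0.8 kg
buttermilk: 120 g × 7/2 ÷ 28.35 g/oz ≈ 14.8 oz
molasses: 1.25 lb × 7/2 × 16 oz/lb × 28.35 g/oz = 1984.5 g
raisins: 50 g × 7/2 ÷ 28.35 g/oz ≈ 6.2 oz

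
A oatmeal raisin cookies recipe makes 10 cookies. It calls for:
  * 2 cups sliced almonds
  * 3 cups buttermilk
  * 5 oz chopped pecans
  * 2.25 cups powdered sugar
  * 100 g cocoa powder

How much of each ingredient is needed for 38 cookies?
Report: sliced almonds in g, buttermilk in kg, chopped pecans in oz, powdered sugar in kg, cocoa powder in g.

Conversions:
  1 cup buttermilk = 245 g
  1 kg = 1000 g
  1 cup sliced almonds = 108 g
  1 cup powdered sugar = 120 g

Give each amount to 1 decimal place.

sliced almonds: 820.8 g; buttermilk: 2.8 kg; chopped pecans: 19.0 oz; powdered sugar: 1.0 kg; cocoa powder: 380.0 g

Scaling factor: 38/10 = 19/5 = 3.8.
sliced almonds: 2 cup × 19/5 × 108 g/cup = 820.8 g
buttermilk: 3 cup × 19/5 × 245 g/cup ÷ 1000 g/kg ≈ 2.8 kg
chopped pecans: 5 oz × 19/5 = 19.0 oz
powdered sugar: 2.25 cup × 19/5 × 120 g/cup ÷ 1000 g/kg ≈ 1.0 kg
cocoa powder: 100 g × 19/5 = 380.0 g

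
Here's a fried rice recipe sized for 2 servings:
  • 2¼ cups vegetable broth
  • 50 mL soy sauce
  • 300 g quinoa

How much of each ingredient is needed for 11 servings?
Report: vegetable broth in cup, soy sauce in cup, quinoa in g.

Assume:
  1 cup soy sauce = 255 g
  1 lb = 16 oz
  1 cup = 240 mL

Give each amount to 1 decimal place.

vegetable broth: 12.4 cup; soy sauce: 1.1 cup; quinoa: 1650.0 g

Scaling factor: 11/2 = 5.5.
vegetable broth: 2.25 cup × 11/2 ≈ 12.4 cup
soy sauce: 50 mL × 11/2 ÷ 240 mL/cup ≈ 1.1 cup
quinoa: 300 g × 11/2 = 1650.0 g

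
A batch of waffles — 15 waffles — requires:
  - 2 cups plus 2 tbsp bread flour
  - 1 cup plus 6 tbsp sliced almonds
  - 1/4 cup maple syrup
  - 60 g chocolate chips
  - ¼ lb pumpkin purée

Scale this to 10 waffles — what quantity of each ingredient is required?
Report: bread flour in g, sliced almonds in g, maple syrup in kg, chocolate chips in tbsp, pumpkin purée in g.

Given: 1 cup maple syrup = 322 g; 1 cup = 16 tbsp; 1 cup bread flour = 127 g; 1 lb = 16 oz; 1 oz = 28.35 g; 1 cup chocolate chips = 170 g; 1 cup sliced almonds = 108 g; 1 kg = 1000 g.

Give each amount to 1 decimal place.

bread flour: 179.9 g; sliced almonds: 99.0 g; maple syrup: 0.1 kg; chocolate chips: 3.8 tbsp; pumpkin purée: 75.6 g

Scaling factor: 10/15 = 2/3.
bread flour: (2 cup + 2 tbsp = 2.125 cup) × 2/3 × 127 g/cup ≈ 179.9 g
sliced almonds: (1 cup + 6 tbsp = 1.375 cup) × 2/3 × 108 g/cup = 99.0 g
maple syrup: 0.25 cup × 2/3 × 322 g/cup ÷ 1000 g/kg ≈ 0.1 kg
chocolate chips: 60 g × 2/3 ÷ 170 g/cup × 16 tbsp/cup ≈ 3.8 tbsp
pumpkin purée: 0.25 lb × 2/3 × 16 oz/lb × 28.35 g/oz = 75.6 g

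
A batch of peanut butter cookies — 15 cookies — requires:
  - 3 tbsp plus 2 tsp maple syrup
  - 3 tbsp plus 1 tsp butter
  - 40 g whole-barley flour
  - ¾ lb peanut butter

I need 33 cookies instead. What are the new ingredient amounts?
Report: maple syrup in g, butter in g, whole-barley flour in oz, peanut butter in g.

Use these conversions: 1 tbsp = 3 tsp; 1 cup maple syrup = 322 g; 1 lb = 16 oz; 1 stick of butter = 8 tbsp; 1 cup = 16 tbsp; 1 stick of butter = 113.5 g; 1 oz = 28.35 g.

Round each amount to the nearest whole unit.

maple syrup: 162 g; butter: 104 g; whole-barley flour: 3 oz; peanut butter: 748 g

Scaling factor: 33/15 = 11/5 = 2.2.
maple syrup: (3 tbsp + 2 tsp = 11/3 tbsp) × 11/5 ÷ 16 tbsp/cup × 322 g/cup ≈ 162 g
butter: (3 tbsp + 1 tsp = 10/3 tbsp) × 11/5 ÷ 8 tbsp/stick × 113.5 g/stick ≈ 104 g
whole-barley flour: 40 g × 11/5 ÷ 28.35 g/oz ≈ 3 oz
peanut butter: 0.75 lb × 11/5 × 16 oz/lb × 28.35 g/oz ≈ 748 g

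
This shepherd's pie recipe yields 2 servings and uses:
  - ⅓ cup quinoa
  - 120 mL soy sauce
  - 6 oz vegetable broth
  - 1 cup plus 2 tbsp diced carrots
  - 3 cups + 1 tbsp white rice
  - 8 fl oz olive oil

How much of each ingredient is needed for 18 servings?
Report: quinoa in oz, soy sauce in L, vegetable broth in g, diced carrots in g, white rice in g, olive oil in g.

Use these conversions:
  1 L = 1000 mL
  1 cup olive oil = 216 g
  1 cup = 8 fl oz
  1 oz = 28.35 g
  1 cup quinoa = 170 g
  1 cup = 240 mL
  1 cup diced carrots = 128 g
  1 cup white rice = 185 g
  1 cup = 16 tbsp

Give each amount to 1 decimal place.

quinoa: 18.0 oz; soy sauce: 1.1 L; vegetable broth: 1530.9 g; diced carrots: 1296.0 g; white rice: 5099.1 g; olive oil: 1944.0 g

Scaling factor: 18/2 = 9.
quinoa: 1/3 cup × 9 × 170 g/cup ÷ 28.35 g/oz ≈ 18.0 oz
soy sauce: 120 mL × 9 ÷ 1000 mL/L ≈ 1.1 L
vegetable broth: 6 oz × 9 × 28.35 g/oz = 1530.9 g
diced carrots: (1 cup + 2 tbsp = 1.125 cup) × 9 × 128 g/cup = 1296.0 g
white rice: (3 cup + 1 tbsp = 3.0625 cup) × 9 × 185 g/cup ≈ 5099.1 g
olive oil: 8 fl oz × 9 ÷ 8 fl oz/cup × 216 g/cup = 1944.0 g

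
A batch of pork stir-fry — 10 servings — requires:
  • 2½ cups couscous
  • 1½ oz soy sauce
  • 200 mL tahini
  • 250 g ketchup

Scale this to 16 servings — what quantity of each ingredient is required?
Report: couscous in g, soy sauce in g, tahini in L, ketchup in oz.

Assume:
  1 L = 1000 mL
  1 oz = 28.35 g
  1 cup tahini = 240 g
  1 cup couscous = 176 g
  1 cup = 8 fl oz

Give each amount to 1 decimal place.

couscous: 704.0 g; soy sauce: 68.0 g; tahini: 0.3 L; ketchup: 14.1 oz

Scaling factor: 16/10 = 8/5 = 1.6.
couscous: 2.5 cup × 8/5 × 176 g/cup = 704.0 g
soy sauce: 1.5 oz × 8/5 × 28.35 g/oz ≈ 68.0 g
tahini: 200 mL × 8/5 ÷ 1000 mL/L ≈ 0.3 L
ketchup: 250 g × 8/5 ÷ 28.35 g/oz ≈ 14.1 oz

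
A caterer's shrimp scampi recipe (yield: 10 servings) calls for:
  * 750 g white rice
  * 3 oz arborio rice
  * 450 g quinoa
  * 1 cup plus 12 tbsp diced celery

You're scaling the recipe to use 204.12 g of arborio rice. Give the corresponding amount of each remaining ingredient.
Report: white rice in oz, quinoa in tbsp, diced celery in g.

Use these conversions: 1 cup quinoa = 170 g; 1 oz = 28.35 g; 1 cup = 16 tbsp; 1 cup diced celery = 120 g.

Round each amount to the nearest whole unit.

The original recipe has 85.05 g of arborio rice, so the scaling factor is 204.12 ÷ 85.05 = 12/5 = 2.4.
white rice: 750 g × 12/5 ÷ 28.35 g/oz ≈ 63 oz
quinoa: 450 g × 12/5 ÷ 170 g/cup × 16 tbsp/cup ≈ 102 tbsp
diced celery: (1 cup + 12 tbsp = 1.75 cup) × 12/5 × 120 g/cup = 504 g

white rice: 63 oz; quinoa: 102 tbsp; diced celery: 504 g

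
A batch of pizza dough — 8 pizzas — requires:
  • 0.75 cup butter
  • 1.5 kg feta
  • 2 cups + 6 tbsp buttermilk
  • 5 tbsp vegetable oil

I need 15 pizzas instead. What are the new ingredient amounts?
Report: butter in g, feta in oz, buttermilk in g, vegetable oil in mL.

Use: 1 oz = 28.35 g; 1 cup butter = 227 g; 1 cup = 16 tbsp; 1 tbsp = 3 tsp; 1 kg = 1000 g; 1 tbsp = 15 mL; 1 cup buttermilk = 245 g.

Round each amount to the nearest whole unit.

butter: 319 g; feta: 99 oz; buttermilk: 1091 g; vegetable oil: 141 mL

Scaling factor: 15/8 = 1.875.
butter: 0.75 cup × 15/8 × 227 g/cup ≈ 319 g
feta: 1.5 kg × 15/8 × 1000 g/kg ÷ 28.35 g/oz ≈ 99 oz
buttermilk: (2 cup + 6 tbsp = 2.375 cup) × 15/8 × 245 g/cup ≈ 1091 g
vegetable oil: 5 tbsp × 15/8 × 15 mL/tbsp ≈ 141 mL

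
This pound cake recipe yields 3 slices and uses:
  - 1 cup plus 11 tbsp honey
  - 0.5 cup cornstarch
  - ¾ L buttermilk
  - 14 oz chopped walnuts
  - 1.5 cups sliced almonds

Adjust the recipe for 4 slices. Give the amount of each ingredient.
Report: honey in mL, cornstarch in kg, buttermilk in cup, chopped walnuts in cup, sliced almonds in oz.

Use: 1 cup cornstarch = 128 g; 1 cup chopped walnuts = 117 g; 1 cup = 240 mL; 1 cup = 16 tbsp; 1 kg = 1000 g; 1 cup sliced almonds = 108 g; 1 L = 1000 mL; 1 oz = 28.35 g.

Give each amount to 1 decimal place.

Scaling factor: 4/3.
honey: (1 cup + 11 tbsp = 1.6875 cup) × 4/3 × 240 mL/cup = 540.0 mL
cornstarch: 0.5 cup × 4/3 × 128 g/cup ÷ 1000 g/kg ≈ 0.1 kg
buttermilk: 0.75 L × 4/3 × 1000 mL/L ÷ 240 mL/cup ≈ 4.2 cup
chopped walnuts: 14 oz × 4/3 × 28.35 g/oz ÷ 117 g/cup ≈ 4.5 cup
sliced almonds: 1.5 cup × 4/3 × 108 g/cup ÷ 28.35 g/oz ≈ 7.6 oz

honey: 540.0 mL; cornstarch: 0.1 kg; buttermilk: 4.2 cup; chopped walnuts: 4.5 cup; sliced almonds: 7.6 oz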